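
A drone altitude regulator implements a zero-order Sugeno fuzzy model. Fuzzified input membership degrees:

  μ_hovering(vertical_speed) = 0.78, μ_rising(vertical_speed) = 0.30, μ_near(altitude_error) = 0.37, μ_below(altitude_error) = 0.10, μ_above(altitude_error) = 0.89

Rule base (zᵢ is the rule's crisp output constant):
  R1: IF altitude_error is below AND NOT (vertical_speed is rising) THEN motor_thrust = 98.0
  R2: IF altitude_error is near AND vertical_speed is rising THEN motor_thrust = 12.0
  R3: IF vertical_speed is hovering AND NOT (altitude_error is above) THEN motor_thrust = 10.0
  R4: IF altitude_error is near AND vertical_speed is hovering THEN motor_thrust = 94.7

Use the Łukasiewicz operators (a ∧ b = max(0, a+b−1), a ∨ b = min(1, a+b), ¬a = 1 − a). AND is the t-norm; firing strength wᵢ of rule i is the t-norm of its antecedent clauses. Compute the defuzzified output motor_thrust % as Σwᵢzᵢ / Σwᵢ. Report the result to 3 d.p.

R1 (z=98.0): below=0.10, ¬rising=1−0.30=0.70; AND[max(0, a+b−1)] → w = 0.00
R2 (z=12.0): near=0.37, rising=0.30; AND[max(0, a+b−1)] → w = 0.00
R3 (z=10.0): hovering=0.78, ¬above=1−0.89=0.11; AND[max(0, a+b−1)] → w = 0.00
R4 (z=94.7): near=0.37, hovering=0.78; AND[max(0, a+b−1)] → w = 0.15
Weighted average = (0.00·98.0 + 0.00·12.0 + 0.00·10.0 + 0.15·94.7) / (0.00 + 0.00 + 0.00 + 0.15)
  = 14.2050 / 0.1500 = 94.700

94.700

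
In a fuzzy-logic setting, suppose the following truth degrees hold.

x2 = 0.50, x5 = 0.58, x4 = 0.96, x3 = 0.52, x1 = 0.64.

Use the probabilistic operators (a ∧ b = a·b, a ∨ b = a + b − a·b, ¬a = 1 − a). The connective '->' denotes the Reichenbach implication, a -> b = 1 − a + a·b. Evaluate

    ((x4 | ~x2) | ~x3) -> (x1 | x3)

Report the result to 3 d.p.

0.829

~x2 = 1 − 0.5000 = 0.5000
x4 | ~x2 = a + b − a·b on (0.9600, 0.5000) = 0.9800
~x3 = 1 − 0.5200 = 0.4800
(x4 | ~x2) | ~x3 = a + b − a·b on (0.9800, 0.4800) = 0.9896
x1 | x3 = a + b − a·b on (0.6400, 0.5200) = 0.8272
((x4 | ~x2) | ~x3) -> (x1 | x3)  [Reichenbach: 1 − a + a·b] with a=0.9896, b=0.8272 → 0.8290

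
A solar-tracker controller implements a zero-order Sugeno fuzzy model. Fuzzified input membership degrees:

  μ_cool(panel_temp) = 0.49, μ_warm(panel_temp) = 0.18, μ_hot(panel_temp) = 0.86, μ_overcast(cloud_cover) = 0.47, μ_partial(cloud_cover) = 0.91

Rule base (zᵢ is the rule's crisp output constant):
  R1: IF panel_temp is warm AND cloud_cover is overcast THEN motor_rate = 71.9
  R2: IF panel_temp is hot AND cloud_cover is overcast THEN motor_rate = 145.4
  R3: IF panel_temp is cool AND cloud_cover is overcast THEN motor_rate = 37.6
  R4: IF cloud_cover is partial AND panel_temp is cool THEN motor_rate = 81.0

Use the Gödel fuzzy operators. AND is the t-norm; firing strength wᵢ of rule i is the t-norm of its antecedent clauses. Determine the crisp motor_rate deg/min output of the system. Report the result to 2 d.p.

86.11

R1 (z=71.9): warm=0.18, overcast=0.47; AND[min(a, b)] → w = 0.18
R2 (z=145.4): hot=0.86, overcast=0.47; AND[min(a, b)] → w = 0.47
R3 (z=37.6): cool=0.49, overcast=0.47; AND[min(a, b)] → w = 0.47
R4 (z=81.0): partial=0.91, cool=0.49; AND[min(a, b)] → w = 0.49
Weighted average = (0.18·71.9 + 0.47·145.4 + 0.47·37.6 + 0.49·81.0) / (0.18 + 0.47 + 0.47 + 0.49)
  = 138.6420 / 1.6100 = 86.11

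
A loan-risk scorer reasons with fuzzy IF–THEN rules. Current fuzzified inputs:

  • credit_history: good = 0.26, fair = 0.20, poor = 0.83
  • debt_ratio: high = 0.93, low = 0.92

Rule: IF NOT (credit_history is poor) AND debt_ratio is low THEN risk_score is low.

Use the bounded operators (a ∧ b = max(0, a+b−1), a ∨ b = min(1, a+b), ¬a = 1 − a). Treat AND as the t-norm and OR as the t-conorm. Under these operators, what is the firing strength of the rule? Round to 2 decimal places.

0.09

firing strength: ¬poor=1−0.83=0.17, low=0.92; AND[max(0, a+b−1)] → w = 0.09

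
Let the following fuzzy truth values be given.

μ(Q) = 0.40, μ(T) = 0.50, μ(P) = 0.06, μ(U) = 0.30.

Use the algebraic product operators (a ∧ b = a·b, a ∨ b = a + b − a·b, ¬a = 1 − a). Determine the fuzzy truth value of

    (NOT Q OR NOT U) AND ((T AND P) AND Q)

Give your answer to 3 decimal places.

0.011

NOT Q = 1 − 0.4000 = 0.6000
NOT U = 1 − 0.3000 = 0.7000
NOT Q OR NOT U = a + b − a·b on (0.6000, 0.7000) = 0.8800
T AND P = a·b on (0.5000, 0.0600) = 0.0300
(T AND P) AND Q = a·b on (0.0300, 0.4000) = 0.0120
(NOT Q OR NOT U) AND ((T AND P) AND Q) = a·b on (0.8800, 0.0120) = 0.0106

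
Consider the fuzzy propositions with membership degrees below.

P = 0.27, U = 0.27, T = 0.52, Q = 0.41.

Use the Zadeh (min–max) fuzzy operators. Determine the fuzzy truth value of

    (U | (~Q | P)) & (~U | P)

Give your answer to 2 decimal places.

0.59

~Q = 1 − 0.41 = 0.59
~Q | P = max(a, b) on (0.59, 0.27) = 0.59
U | (~Q | P) = max(a, b) on (0.27, 0.59) = 0.59
~U = 1 − 0.27 = 0.73
~U | P = max(a, b) on (0.73, 0.27) = 0.73
(U | (~Q | P)) & (~U | P) = min(a, b) on (0.59, 0.73) = 0.59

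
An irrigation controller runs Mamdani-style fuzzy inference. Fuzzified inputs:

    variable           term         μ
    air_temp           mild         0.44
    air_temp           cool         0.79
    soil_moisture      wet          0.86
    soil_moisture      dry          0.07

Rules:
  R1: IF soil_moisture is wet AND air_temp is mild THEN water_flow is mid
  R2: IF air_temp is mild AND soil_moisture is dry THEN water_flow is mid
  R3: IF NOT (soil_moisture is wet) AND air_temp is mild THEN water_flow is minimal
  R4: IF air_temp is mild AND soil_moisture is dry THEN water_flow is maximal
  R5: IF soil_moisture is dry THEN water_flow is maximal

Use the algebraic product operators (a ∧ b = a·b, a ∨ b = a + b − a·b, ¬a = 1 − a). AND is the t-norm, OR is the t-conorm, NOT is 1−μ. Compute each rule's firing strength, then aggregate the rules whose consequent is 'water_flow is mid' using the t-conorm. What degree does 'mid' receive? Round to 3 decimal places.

R1: wet=0.86, mild=0.44; AND[a·b] → w = 0.3784
R2: mild=0.44, dry=0.07; AND[a·b] → w = 0.0308
R3: ¬wet=1−0.86=0.14, mild=0.44; AND[a·b] → w = 0.0616
R4: mild=0.44, dry=0.07; AND[a·b] → w = 0.0308
R5: dry=0.07 → w = 0.0700
Rules with consequent 'mid': {R1, R2} → strengths 0.3784, 0.0308
Aggregate via t-conorm [a + b − a·b]: 0.3975

0.398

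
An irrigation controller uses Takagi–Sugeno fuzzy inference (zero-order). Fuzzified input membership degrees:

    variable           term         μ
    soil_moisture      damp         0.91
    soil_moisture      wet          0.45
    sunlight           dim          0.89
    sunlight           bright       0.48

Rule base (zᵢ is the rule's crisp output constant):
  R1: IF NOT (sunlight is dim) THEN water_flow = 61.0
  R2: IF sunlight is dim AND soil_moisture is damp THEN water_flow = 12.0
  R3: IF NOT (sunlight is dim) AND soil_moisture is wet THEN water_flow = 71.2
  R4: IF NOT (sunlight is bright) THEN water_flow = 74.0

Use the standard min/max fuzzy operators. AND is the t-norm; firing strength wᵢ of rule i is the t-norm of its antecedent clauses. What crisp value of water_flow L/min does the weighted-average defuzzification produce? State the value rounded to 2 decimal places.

39.08

R1 (z=61.0): ¬dim=1−0.89=0.11 → w = 0.11
R2 (z=12.0): dim=0.89, damp=0.91; AND[min(a, b)] → w = 0.89
R3 (z=71.2): ¬dim=1−0.89=0.11, wet=0.45; AND[min(a, b)] → w = 0.11
R4 (z=74.0): ¬bright=1−0.48=0.52 → w = 0.52
Weighted average = (0.11·61.0 + 0.89·12.0 + 0.11·71.2 + 0.52·74.0) / (0.11 + 0.89 + 0.11 + 0.52)
  = 63.7020 / 1.6300 = 39.08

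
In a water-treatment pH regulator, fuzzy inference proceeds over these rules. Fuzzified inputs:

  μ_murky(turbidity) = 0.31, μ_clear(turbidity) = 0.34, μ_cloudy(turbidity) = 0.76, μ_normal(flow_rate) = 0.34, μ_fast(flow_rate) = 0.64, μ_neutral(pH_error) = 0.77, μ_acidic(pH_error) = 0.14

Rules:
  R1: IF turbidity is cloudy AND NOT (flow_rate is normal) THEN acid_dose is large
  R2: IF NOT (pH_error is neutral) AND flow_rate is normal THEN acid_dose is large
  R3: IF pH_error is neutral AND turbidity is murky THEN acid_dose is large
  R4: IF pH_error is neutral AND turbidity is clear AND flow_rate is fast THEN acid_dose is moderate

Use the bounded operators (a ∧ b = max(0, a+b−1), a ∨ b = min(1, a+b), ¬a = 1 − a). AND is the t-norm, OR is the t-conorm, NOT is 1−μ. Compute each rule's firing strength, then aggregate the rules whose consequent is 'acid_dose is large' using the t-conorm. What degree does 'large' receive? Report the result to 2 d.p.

R1: cloudy=0.76, ¬normal=1−0.34=0.66; AND[max(0, a+b−1)] → w = 0.42
R2: ¬neutral=1−0.77=0.23, normal=0.34; AND[max(0, a+b−1)] → w = 0.00
R3: neutral=0.77, murky=0.31; AND[max(0, a+b−1)] → w = 0.08
R4: neutral=0.77, clear=0.34, fast=0.64; AND[max(0, a+b−1)] → w = 0.00
Rules with consequent 'large': {R1, R2, R3} → strengths 0.42, 0.00, 0.08
Aggregate via t-conorm [min(1, a+b)]: 0.50

0.50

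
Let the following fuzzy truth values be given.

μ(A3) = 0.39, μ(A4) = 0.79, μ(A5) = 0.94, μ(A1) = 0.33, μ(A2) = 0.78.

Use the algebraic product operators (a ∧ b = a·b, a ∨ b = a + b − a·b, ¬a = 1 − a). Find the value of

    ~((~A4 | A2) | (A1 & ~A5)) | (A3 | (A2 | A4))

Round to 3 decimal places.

0.977

~A4 = 1 − 0.7900 = 0.2100
~A4 | A2 = a + b − a·b on (0.2100, 0.7800) = 0.8262
~A5 = 1 − 0.9400 = 0.0600
A1 & ~A5 = a·b on (0.3300, 0.0600) = 0.0198
(~A4 | A2) | (A1 & ~A5) = a + b − a·b on (0.8262, 0.0198) = 0.8296
~((~A4 | A2) | (A1 & ~A5)) = 1 − 0.8296 = 0.1704
A2 | A4 = a + b − a·b on (0.7800, 0.7900) = 0.9538
A3 | (A2 | A4) = a + b − a·b on (0.3900, 0.9538) = 0.9718
~((~A4 | A2) | (A1 & ~A5)) | (A3 | (A2 | A4)) = a + b − a·b on (0.1704, 0.9718) = 0.9766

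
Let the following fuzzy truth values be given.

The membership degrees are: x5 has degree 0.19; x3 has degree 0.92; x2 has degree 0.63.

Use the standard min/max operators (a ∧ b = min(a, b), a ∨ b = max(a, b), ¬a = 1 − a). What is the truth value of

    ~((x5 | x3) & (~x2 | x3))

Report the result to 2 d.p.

0.08

x5 | x3 = max(a, b) on (0.19, 0.92) = 0.92
~x2 = 1 − 0.63 = 0.37
~x2 | x3 = max(a, b) on (0.37, 0.92) = 0.92
(x5 | x3) & (~x2 | x3) = min(a, b) on (0.92, 0.92) = 0.92
~((x5 | x3) & (~x2 | x3)) = 1 − 0.92 = 0.08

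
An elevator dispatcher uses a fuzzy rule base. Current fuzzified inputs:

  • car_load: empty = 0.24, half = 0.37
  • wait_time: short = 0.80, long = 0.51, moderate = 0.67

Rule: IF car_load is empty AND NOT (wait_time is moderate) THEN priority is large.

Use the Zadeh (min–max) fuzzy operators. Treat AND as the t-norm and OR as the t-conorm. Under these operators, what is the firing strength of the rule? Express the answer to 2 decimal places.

firing strength: empty=0.24, ¬moderate=1−0.67=0.33; AND[min(a, b)] → w = 0.24

0.24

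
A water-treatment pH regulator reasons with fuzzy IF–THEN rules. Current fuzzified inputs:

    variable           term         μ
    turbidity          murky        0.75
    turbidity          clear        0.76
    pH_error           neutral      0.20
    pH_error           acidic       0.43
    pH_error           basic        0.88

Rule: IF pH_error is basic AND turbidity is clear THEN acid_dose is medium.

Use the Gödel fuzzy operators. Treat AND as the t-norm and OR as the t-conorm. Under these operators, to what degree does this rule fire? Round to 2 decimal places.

0.76

firing strength: basic=0.88, clear=0.76; AND[min(a, b)] → w = 0.76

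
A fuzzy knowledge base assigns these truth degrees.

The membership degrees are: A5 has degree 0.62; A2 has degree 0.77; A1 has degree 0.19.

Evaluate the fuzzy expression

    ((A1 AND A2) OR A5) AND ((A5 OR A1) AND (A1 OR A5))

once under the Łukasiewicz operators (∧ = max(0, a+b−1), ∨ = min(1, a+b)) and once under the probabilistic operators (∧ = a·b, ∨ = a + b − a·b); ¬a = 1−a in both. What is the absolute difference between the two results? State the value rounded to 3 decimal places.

0.084

Under Łukasiewicz:
  A1 AND A2 = max(0, a+b−1) on (0.19, 0.77) = 0.00
  (A1 AND A2) OR A5 = min(1, a+b) on (0.00, 0.62) = 0.62
  A5 OR A1 = min(1, a+b) on (0.62, 0.19) = 0.81
  A1 OR A5 = min(1, a+b) on (0.19, 0.62) = 0.81
  (A5 OR A1) AND (A1 OR A5) = max(0, a+b−1) on (0.81, 0.81) = 0.62
  ((A1 AND A2) OR A5) AND ((A5 OR A1) AND (A1 OR A5)) = max(0, a+b−1) on (0.62, 0.62) = 0.24
  → value = 0.2400
Under probabilistic:
  A1 AND A2 = a·b on (0.1900, 0.7700) = 0.1463
  (A1 AND A2) OR A5 = a + b − a·b on (0.1463, 0.6200) = 0.6756
  A5 OR A1 = a + b − a·b on (0.6200, 0.1900) = 0.6922
  A1 OR A5 = a + b − a·b on (0.1900, 0.6200) = 0.6922
  (A5 OR A1) AND (A1 OR A5) = a·b on (0.6922, 0.6922) = 0.4791
  ((A1 AND A2) OR A5) AND ((A5 OR A1) AND (A1 OR A5)) = a·b on (0.6756, 0.4791) = 0.3237
  → value = 0.3237
|0.2400 − 0.3237| = 0.084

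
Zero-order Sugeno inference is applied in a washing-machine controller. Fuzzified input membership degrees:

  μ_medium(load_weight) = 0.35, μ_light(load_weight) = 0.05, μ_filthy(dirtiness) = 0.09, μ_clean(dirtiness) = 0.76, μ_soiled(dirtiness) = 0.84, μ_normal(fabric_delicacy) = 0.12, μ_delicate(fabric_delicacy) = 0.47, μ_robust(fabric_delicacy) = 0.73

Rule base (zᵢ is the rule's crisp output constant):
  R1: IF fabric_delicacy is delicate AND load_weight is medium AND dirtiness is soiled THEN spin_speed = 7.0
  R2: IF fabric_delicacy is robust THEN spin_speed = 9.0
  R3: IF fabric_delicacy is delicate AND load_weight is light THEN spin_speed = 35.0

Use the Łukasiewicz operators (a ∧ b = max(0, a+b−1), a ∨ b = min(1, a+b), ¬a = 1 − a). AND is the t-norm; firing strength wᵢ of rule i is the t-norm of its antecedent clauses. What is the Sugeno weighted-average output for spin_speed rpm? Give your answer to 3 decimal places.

R1 (z=7.0): delicate=0.47, medium=0.35, soiled=0.84; AND[max(0, a+b−1)] → w = 0.00
R2 (z=9.0): robust=0.73 → w = 0.73
R3 (z=35.0): delicate=0.47, light=0.05; AND[max(0, a+b−1)] → w = 0.00
Weighted average = (0.00·7.0 + 0.73·9.0 + 0.00·35.0) / (0.00 + 0.73 + 0.00)
  = 6.5700 / 0.7300 = 9.000

9.000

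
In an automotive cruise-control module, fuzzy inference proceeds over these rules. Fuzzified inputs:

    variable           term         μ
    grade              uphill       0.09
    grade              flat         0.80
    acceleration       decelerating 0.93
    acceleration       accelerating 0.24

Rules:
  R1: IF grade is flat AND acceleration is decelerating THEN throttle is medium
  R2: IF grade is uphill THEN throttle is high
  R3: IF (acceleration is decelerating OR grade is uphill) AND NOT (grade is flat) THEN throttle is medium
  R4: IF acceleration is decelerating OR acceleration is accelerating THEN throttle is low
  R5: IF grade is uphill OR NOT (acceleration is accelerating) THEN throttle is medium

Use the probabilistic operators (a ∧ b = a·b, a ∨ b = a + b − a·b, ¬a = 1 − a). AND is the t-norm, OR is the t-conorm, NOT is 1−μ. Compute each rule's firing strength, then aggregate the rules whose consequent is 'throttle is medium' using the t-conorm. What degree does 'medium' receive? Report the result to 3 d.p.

0.955

R1: flat=0.80, decelerating=0.93; AND[a·b] → w = 0.7440
R2: uphill=0.09 → w = 0.0900
R3: (decelerating=0.93 OR uphill=0.09) = 0.9363; AND[a·b] with ¬flat=1−0.80=0.20 → w = 0.1873
R4: decelerating=0.93, accelerating=0.24; OR[a + b − a·b] → w = 0.9468
R5: uphill=0.09, ¬accelerating=1−0.24=0.76; OR[a + b − a·b] → w = 0.7816
Rules with consequent 'medium': {R1, R3, R5} → strengths 0.7440, 0.1873, 0.7816
Aggregate via t-conorm [a + b − a·b]: 0.9546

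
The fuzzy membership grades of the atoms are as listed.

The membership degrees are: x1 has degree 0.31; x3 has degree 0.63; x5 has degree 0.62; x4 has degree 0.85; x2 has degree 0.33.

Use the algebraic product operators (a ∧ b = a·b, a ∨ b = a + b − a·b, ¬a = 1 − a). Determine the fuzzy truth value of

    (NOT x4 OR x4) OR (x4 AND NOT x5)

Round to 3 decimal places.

0.914

NOT x4 = 1 − 0.8500 = 0.1500
NOT x4 OR x4 = a + b − a·b on (0.1500, 0.8500) = 0.8725
NOT x5 = 1 − 0.6200 = 0.3800
x4 AND NOT x5 = a·b on (0.8500, 0.3800) = 0.3230
(NOT x4 OR x4) OR (x4 AND NOT x5) = a + b − a·b on (0.8725, 0.3230) = 0.9137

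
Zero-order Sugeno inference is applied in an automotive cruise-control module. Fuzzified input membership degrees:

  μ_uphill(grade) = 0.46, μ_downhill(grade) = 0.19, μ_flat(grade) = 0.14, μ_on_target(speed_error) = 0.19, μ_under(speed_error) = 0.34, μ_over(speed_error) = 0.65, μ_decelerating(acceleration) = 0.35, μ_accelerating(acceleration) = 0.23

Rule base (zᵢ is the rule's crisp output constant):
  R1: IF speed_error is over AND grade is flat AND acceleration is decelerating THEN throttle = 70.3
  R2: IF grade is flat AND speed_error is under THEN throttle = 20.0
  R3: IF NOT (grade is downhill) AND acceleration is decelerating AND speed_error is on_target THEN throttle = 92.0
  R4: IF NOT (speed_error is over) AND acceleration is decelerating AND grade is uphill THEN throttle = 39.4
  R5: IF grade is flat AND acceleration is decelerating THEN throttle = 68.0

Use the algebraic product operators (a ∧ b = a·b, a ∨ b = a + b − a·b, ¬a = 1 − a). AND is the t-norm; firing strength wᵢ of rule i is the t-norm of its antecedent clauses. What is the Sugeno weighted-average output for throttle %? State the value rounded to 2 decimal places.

R1 (z=70.3): over=0.65, flat=0.14, decelerating=0.35; AND[a·b] → w = 0.0319
R2 (z=20.0): flat=0.14, under=0.34; AND[a·b] → w = 0.0476
R3 (z=92.0): ¬downhill=1−0.19=0.81, decelerating=0.35, on_target=0.19; AND[a·b] → w = 0.0539
R4 (z=39.4): ¬over=1−0.65=0.35, decelerating=0.35, uphill=0.46; AND[a·b] → w = 0.0563
R5 (z=68.0): flat=0.14, decelerating=0.35; AND[a·b] → w = 0.0490
Weighted average = (0.0319·70.3 + 0.0476·20.0 + 0.0539·92.0 + 0.0563·39.4 + 0.0490·68.0) / (0.0319 + 0.0476 + 0.0539 + 0.0563 + 0.0490)
  = 13.6988 / 0.2387 = 57.40

57.40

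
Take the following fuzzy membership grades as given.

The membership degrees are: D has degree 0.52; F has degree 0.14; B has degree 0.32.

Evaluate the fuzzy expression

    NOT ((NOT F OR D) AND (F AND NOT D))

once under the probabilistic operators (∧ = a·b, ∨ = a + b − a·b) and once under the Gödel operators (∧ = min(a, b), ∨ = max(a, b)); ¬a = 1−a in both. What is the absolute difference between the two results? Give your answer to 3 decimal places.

0.077

Under probabilistic:
  NOT F = 1 − 0.1400 = 0.8600
  NOT F OR D = a + b − a·b on (0.8600, 0.5200) = 0.9328
  NOT D = 1 − 0.5200 = 0.4800
  F AND NOT D = a·b on (0.1400, 0.4800) = 0.0672
  (NOT F OR D) AND (F AND NOT D) = a·b on (0.9328, 0.0672) = 0.0627
  NOT ((NOT F OR D) AND (F AND NOT D)) = 1 − 0.0627 = 0.9373
  → value = 0.9373
Under Gödel:
  NOT F = 1 − 0.14 = 0.86
  NOT F OR D = max(a, b) on (0.86, 0.52) = 0.86
  NOT D = 1 − 0.52 = 0.48
  F AND NOT D = min(a, b) on (0.14, 0.48) = 0.14
  (NOT F OR D) AND (F AND NOT D) = min(a, b) on (0.86, 0.14) = 0.14
  NOT ((NOT F OR D) AND (F AND NOT D)) = 1 − 0.14 = 0.86
  → value = 0.8600
|0.9373 − 0.8600| = 0.077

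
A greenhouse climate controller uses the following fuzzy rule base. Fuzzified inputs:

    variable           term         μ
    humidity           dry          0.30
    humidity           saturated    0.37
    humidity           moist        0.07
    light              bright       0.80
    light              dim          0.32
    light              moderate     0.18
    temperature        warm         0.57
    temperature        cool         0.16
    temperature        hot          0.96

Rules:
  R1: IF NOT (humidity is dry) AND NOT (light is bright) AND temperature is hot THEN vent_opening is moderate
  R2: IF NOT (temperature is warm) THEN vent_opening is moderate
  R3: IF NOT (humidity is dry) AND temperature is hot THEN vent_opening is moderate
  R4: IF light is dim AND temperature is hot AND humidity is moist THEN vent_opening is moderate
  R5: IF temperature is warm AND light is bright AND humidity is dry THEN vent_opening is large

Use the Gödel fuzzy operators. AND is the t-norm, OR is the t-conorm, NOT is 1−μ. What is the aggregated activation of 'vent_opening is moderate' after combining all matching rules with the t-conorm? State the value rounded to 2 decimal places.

0.70

R1: ¬dry=1−0.30=0.70, ¬bright=1−0.80=0.20, hot=0.96; AND[min(a, b)] → w = 0.20
R2: ¬warm=1−0.57=0.43 → w = 0.43
R3: ¬dry=1−0.30=0.70, hot=0.96; AND[min(a, b)] → w = 0.70
R4: dim=0.32, hot=0.96, moist=0.07; AND[min(a, b)] → w = 0.07
R5: warm=0.57, bright=0.80, dry=0.30; AND[min(a, b)] → w = 0.30
Rules with consequent 'moderate': {R1, R2, R3, R4} → strengths 0.20, 0.43, 0.70, 0.07
Aggregate via t-conorm [max(a, b)]: 0.70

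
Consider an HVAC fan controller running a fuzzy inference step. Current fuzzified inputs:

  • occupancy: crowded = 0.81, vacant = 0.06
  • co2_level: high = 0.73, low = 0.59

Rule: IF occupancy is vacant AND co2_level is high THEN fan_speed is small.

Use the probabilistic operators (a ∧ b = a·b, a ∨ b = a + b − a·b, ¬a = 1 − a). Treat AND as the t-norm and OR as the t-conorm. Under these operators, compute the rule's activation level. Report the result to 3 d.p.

firing strength: vacant=0.06, high=0.73; AND[a·b] → w = 0.0438

0.044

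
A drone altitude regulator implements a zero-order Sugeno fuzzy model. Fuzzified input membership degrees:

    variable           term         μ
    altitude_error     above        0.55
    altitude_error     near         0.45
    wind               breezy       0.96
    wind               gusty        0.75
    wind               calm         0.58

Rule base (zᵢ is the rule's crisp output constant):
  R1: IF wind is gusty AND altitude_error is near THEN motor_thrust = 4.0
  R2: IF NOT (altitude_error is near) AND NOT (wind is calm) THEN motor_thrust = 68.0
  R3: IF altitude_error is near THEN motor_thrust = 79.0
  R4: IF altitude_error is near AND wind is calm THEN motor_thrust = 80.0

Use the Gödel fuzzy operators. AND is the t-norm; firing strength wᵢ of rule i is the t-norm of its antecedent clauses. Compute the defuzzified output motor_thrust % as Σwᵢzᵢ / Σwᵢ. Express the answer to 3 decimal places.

R1 (z=4.0): gusty=0.75, near=0.45; AND[min(a, b)] → w = 0.45
R2 (z=68.0): ¬near=1−0.45=0.55, ¬calm=1−0.58=0.42; AND[min(a, b)] → w = 0.42
R3 (z=79.0): near=0.45 → w = 0.45
R4 (z=80.0): near=0.45, calm=0.58; AND[min(a, b)] → w = 0.45
Weighted average = (0.45·4.0 + 0.42·68.0 + 0.45·79.0 + 0.45·80.0) / (0.45 + 0.42 + 0.45 + 0.45)
  = 101.9100 / 1.7700 = 57.576

57.576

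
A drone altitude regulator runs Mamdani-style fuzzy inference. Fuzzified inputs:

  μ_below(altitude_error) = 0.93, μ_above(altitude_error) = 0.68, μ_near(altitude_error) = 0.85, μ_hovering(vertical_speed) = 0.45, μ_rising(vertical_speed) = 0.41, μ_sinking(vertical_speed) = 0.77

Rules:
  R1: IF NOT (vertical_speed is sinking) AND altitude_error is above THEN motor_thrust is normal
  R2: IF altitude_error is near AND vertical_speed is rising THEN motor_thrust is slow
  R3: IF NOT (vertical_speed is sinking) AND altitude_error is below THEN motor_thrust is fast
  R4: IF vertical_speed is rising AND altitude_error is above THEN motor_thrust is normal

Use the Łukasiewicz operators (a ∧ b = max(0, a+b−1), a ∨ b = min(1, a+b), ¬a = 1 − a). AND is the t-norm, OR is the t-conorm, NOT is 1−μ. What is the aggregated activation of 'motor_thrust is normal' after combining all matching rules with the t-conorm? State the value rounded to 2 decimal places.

R1: ¬sinking=1−0.77=0.23, above=0.68; AND[max(0, a+b−1)] → w = 0.00
R2: near=0.85, rising=0.41; AND[max(0, a+b−1)] → w = 0.26
R3: ¬sinking=1−0.77=0.23, below=0.93; AND[max(0, a+b−1)] → w = 0.16
R4: rising=0.41, above=0.68; AND[max(0, a+b−1)] → w = 0.09
Rules with consequent 'normal': {R1, R4} → strengths 0.00, 0.09
Aggregate via t-conorm [min(1, a+b)]: 0.09

0.09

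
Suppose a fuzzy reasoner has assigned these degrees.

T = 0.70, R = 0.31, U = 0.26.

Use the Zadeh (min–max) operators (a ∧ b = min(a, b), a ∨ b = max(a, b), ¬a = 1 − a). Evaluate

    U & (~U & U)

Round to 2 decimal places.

~U = 1 − 0.26 = 0.74
~U & U = min(a, b) on (0.74, 0.26) = 0.26
U & (~U & U) = min(a, b) on (0.26, 0.26) = 0.26

0.26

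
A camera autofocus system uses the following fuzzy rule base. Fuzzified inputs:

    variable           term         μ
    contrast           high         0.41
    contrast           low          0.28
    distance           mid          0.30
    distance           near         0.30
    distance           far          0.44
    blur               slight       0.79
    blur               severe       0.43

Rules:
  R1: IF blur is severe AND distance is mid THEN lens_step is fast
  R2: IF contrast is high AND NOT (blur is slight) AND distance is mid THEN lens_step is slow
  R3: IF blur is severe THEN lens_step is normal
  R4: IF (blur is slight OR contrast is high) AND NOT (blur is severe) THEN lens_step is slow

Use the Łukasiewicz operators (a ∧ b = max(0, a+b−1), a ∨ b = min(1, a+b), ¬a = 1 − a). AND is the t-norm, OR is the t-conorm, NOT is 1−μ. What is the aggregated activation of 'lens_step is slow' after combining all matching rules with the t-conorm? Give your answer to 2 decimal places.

0.57

R1: severe=0.43, mid=0.30; AND[max(0, a+b−1)] → w = 0.00
R2: high=0.41, ¬slight=1−0.79=0.21, mid=0.30; AND[max(0, a+b−1)] → w = 0.00
R3: severe=0.43 → w = 0.43
R4: (slight=0.79 OR high=0.41) = 1.00; AND[max(0, a+b−1)] with ¬severe=1−0.43=0.57 → w = 0.57
Rules with consequent 'slow': {R2, R4} → strengths 0.00, 0.57
Aggregate via t-conorm [min(1, a+b)]: 0.57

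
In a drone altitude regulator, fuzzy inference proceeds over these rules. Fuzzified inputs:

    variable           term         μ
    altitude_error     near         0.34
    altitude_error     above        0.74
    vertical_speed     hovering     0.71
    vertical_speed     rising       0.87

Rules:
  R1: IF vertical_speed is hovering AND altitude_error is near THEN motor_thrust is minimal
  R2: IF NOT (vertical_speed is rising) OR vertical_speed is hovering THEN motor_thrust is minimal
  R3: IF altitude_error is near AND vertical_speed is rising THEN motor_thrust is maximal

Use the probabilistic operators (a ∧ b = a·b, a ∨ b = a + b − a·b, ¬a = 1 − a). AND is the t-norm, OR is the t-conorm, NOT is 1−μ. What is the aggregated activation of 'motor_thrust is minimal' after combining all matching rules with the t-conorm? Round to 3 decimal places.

R1: hovering=0.71, near=0.34; AND[a·b] → w = 0.2414
R2: ¬rising=1−0.87=0.13, hovering=0.71; OR[a + b − a·b] → w = 0.7477
R3: near=0.34, rising=0.87; AND[a·b] → w = 0.2958
Rules with consequent 'minimal': {R1, R2} → strengths 0.2414, 0.7477
Aggregate via t-conorm [a + b − a·b]: 0.8086

0.809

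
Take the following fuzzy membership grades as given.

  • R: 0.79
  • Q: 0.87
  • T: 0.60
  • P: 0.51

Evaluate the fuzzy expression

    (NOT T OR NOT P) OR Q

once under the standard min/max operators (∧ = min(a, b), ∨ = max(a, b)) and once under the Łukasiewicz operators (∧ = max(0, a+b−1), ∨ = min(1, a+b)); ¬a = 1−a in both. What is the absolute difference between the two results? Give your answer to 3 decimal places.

0.130

Under standard min/max:
  NOT T = 1 − 0.60 = 0.40
  NOT P = 1 − 0.51 = 0.49
  NOT T OR NOT P = max(a, b) on (0.40, 0.49) = 0.49
  (NOT T OR NOT P) OR Q = max(a, b) on (0.49, 0.87) = 0.87
  → value = 0.8700
Under Łukasiewicz:
  NOT T = 1 − 0.60 = 0.40
  NOT P = 1 − 0.51 = 0.49
  NOT T OR NOT P = min(1, a+b) on (0.40, 0.49) = 0.89
  (NOT T OR NOT P) OR Q = min(1, a+b) on (0.89, 0.87) = 1.00
  → value = 1.0000
|0.8700 − 1.0000| = 0.130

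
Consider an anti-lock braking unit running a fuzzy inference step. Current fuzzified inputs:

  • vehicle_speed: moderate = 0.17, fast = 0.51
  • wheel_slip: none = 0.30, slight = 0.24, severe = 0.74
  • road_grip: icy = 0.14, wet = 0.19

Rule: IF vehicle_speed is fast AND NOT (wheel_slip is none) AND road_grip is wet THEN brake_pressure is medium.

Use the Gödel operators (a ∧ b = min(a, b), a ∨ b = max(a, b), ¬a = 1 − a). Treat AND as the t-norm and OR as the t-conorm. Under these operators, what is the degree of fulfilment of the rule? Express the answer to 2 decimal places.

0.19

firing strength: fast=0.51, ¬none=1−0.30=0.70, wet=0.19; AND[min(a, b)] → w = 0.19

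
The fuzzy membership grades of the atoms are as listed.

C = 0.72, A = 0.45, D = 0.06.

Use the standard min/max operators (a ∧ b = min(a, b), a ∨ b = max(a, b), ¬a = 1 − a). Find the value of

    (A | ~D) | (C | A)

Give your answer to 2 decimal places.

0.94

~D = 1 − 0.06 = 0.94
A | ~D = max(a, b) on (0.45, 0.94) = 0.94
C | A = max(a, b) on (0.72, 0.45) = 0.72
(A | ~D) | (C | A) = max(a, b) on (0.94, 0.72) = 0.94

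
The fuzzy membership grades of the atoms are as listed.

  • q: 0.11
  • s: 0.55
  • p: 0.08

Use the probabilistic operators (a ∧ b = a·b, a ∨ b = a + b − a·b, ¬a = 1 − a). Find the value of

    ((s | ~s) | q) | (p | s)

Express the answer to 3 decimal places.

0.909

~s = 1 − 0.5500 = 0.4500
s | ~s = a + b − a·b on (0.5500, 0.4500) = 0.7525
(s | ~s) | q = a + b − a·b on (0.7525, 0.1100) = 0.7797
p | s = a + b − a·b on (0.0800, 0.5500) = 0.5860
((s | ~s) | q) | (p | s) = a + b − a·b on (0.7797, 0.5860) = 0.9088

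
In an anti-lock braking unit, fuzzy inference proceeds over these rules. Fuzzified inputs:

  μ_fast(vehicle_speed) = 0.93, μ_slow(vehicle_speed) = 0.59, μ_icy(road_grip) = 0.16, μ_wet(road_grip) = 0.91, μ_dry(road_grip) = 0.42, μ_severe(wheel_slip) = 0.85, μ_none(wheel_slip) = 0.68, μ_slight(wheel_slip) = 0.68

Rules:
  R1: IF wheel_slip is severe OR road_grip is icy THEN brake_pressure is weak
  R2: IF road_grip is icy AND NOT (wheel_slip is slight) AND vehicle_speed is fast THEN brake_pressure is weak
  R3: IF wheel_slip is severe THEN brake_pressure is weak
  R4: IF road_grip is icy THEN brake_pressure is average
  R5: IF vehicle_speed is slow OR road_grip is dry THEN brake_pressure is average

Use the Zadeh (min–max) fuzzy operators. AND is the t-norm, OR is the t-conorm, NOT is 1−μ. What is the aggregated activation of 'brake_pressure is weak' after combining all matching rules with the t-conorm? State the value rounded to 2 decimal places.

R1: severe=0.85, icy=0.16; OR[max(a, b)] → w = 0.85
R2: icy=0.16, ¬slight=1−0.68=0.32, fast=0.93; AND[min(a, b)] → w = 0.16
R3: severe=0.85 → w = 0.85
R4: icy=0.16 → w = 0.16
R5: slow=0.59, dry=0.42; OR[max(a, b)] → w = 0.59
Rules with consequent 'weak': {R1, R2, R3} → strengths 0.85, 0.16, 0.85
Aggregate via t-conorm [max(a, b)]: 0.85

0.85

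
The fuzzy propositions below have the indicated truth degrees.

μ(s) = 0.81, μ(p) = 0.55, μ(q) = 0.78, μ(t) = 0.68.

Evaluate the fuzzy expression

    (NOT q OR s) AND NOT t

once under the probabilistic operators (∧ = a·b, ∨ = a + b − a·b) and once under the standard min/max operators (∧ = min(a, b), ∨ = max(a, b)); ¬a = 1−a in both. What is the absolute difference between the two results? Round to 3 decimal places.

Under probabilistic:
  NOT q = 1 − 0.7800 = 0.2200
  NOT q OR s = a + b − a·b on (0.2200, 0.8100) = 0.8518
  NOT t = 1 − 0.6800 = 0.3200
  (NOT q OR s) AND NOT t = a·b on (0.8518, 0.3200) = 0.2726
  → value = 0.2726
Under standard min/max:
  NOT q = 1 − 0.78 = 0.22
  NOT q OR s = max(a, b) on (0.22, 0.81) = 0.81
  NOT t = 1 − 0.68 = 0.32
  (NOT q OR s) AND NOT t = min(a, b) on (0.81, 0.32) = 0.32
  → value = 0.3200
|0.2726 − 0.3200| = 0.047

0.047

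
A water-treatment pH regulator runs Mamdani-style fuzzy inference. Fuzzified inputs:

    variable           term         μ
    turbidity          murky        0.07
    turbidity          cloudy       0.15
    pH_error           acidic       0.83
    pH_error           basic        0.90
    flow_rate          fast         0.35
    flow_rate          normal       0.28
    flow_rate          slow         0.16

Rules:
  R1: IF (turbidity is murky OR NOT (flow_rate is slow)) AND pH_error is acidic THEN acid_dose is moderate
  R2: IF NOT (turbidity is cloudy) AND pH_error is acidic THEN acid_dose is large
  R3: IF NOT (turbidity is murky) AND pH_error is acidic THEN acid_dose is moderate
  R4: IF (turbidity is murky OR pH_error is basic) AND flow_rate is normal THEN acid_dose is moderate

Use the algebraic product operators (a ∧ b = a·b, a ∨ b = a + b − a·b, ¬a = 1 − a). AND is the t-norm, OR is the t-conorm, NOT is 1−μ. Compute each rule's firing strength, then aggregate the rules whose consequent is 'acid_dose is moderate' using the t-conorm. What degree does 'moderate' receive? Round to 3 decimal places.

R1: (murky=0.07 OR ¬slow=1−0.16=0.84) = 0.8512; AND[a·b] with acidic=0.83 → w = 0.7065
R2: ¬cloudy=1−0.15=0.85, acidic=0.83; AND[a·b] → w = 0.7055
R3: ¬murky=1−0.07=0.93, acidic=0.83; AND[a·b] → w = 0.7719
R4: (murky=0.07 OR basic=0.90) = 0.9070; AND[a·b] with normal=0.28 → w = 0.2540
Rules with consequent 'moderate': {R1, R3, R4} → strengths 0.7065, 0.7719, 0.2540
Aggregate via t-conorm [a + b − a·b]: 0.9501

0.950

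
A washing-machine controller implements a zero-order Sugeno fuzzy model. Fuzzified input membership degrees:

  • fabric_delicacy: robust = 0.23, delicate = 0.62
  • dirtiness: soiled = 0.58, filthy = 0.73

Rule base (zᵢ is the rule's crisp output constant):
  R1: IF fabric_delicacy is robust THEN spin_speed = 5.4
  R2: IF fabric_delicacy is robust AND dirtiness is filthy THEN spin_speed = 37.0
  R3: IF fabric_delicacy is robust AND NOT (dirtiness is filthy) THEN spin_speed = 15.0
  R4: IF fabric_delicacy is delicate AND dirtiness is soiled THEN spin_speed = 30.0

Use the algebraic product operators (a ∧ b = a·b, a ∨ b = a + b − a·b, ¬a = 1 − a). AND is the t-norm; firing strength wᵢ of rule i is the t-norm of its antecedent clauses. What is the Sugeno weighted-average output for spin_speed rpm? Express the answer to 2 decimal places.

23.39

R1 (z=5.4): robust=0.23 → w = 0.2300
R2 (z=37.0): robust=0.23, filthy=0.73; AND[a·b] → w = 0.1679
R3 (z=15.0): robust=0.23, ¬filthy=1−0.73=0.27; AND[a·b] → w = 0.0621
R4 (z=30.0): delicate=0.62, soiled=0.58; AND[a·b] → w = 0.3596
Weighted average = (0.2300·5.4 + 0.1679·37.0 + 0.0621·15.0 + 0.3596·30.0) / (0.2300 + 0.1679 + 0.0621 + 0.3596)
  = 19.1738 / 0.8196 = 23.39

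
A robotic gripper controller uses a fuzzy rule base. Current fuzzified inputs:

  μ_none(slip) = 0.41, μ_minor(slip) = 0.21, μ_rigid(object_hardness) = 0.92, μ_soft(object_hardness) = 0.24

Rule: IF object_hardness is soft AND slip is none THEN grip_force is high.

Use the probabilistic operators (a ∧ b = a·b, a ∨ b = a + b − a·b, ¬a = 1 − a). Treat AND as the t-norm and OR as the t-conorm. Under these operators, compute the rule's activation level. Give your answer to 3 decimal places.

firing strength: soft=0.24, none=0.41; AND[a·b] → w = 0.0984

0.098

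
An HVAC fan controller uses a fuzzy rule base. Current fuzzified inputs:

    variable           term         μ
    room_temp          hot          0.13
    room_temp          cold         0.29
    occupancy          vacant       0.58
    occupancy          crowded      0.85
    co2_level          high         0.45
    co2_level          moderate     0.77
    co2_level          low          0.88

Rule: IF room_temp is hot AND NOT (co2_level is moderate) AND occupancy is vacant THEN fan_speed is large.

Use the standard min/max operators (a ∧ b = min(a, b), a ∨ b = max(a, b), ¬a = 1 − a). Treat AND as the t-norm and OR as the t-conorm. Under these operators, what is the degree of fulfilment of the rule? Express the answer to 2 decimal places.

firing strength: hot=0.13, ¬moderate=1−0.77=0.23, vacant=0.58; AND[min(a, b)] → w = 0.13

0.13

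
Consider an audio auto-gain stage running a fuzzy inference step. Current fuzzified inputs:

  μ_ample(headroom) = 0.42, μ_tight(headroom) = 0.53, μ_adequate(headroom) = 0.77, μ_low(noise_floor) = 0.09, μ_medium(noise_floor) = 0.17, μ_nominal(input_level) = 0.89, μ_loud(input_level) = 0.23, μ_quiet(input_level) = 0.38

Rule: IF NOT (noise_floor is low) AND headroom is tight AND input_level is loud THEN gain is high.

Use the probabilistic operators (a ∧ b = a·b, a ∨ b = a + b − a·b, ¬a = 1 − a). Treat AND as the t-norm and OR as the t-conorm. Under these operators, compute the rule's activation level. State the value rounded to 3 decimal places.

0.111

firing strength: ¬low=1−0.09=0.91, tight=0.53, loud=0.23; AND[a·b] → w = 0.1109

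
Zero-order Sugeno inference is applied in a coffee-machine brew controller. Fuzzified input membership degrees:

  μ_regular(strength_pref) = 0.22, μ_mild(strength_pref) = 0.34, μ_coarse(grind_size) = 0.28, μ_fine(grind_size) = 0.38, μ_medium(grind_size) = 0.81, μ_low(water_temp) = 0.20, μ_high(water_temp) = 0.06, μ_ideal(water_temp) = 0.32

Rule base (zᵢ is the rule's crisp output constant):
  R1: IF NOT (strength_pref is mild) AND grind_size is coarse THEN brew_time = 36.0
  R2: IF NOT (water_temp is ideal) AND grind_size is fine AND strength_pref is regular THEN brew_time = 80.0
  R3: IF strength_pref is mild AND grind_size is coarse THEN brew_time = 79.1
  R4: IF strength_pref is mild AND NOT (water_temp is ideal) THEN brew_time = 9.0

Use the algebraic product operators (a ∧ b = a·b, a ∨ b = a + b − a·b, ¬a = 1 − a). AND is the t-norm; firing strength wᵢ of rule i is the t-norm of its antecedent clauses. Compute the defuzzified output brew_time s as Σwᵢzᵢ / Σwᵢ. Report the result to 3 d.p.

R1 (z=36.0): ¬mild=1−0.34=0.66, coarse=0.28; AND[a·b] → w = 0.1848
R2 (z=80.0): ¬ideal=1−0.32=0.68, fine=0.38, regular=0.22; AND[a·b] → w = 0.0568
R3 (z=79.1): mild=0.34, coarse=0.28; AND[a·b] → w = 0.0952
R4 (z=9.0): mild=0.34, ¬ideal=1−0.32=0.68; AND[a·b] → w = 0.2312
Weighted average = (0.1848·36.0 + 0.0568·80.0 + 0.0952·79.1 + 0.2312·9.0) / (0.1848 + 0.0568 + 0.0952 + 0.2312)
  = 20.8118 / 0.5680 = 36.637

36.637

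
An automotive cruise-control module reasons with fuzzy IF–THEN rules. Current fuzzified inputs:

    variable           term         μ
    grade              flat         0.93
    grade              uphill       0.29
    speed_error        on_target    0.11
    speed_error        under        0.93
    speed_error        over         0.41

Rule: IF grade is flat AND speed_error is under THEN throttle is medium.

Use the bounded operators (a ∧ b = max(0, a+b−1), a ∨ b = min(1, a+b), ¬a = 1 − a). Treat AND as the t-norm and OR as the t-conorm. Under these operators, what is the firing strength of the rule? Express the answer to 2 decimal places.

firing strength: flat=0.93, under=0.93; AND[max(0, a+b−1)] → w = 0.86

0.86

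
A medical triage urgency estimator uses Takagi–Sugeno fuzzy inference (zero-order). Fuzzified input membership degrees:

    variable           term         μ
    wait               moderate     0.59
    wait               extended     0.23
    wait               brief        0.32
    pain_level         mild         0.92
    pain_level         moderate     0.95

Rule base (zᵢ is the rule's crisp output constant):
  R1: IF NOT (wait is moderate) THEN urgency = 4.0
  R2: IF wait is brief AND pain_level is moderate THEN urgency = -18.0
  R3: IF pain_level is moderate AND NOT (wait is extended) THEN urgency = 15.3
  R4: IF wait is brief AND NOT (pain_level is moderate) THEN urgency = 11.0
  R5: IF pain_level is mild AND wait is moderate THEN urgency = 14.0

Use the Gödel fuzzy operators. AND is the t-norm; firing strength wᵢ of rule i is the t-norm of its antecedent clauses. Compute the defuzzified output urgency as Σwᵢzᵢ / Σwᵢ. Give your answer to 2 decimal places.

7.70

R1 (z=4.0): ¬moderate=1−0.59=0.41 → w = 0.41
R2 (z=-18.0): brief=0.32, moderate=0.95; AND[min(a, b)] → w = 0.32
R3 (z=15.3): moderate=0.95, ¬extended=1−0.23=0.77; AND[min(a, b)] → w = 0.77
R4 (z=11.0): brief=0.32, ¬moderate=1−0.95=0.05; AND[min(a, b)] → w = 0.05
R5 (z=14.0): mild=0.92, moderate=0.59; AND[min(a, b)] → w = 0.59
Weighted average = (0.41·4.0 + 0.32·-18.0 + 0.77·15.3 + 0.05·11.0 + 0.59·14.0) / (0.41 + 0.32 + 0.77 + 0.05 + 0.59)
  = 16.4710 / 2.1400 = 7.70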